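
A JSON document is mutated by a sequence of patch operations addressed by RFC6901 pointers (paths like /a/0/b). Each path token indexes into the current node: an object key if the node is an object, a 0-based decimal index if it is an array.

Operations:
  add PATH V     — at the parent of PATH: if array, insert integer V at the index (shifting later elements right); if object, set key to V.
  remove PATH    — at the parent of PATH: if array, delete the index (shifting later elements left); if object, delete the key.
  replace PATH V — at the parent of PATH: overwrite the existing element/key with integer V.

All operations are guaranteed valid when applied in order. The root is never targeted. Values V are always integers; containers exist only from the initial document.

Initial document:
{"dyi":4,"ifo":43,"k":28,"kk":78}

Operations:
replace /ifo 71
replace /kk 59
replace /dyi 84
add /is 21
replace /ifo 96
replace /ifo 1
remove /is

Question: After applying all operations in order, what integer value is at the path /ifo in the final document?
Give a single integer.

Answer: 1

Derivation:
After op 1 (replace /ifo 71): {"dyi":4,"ifo":71,"k":28,"kk":78}
After op 2 (replace /kk 59): {"dyi":4,"ifo":71,"k":28,"kk":59}
After op 3 (replace /dyi 84): {"dyi":84,"ifo":71,"k":28,"kk":59}
After op 4 (add /is 21): {"dyi":84,"ifo":71,"is":21,"k":28,"kk":59}
After op 5 (replace /ifo 96): {"dyi":84,"ifo":96,"is":21,"k":28,"kk":59}
After op 6 (replace /ifo 1): {"dyi":84,"ifo":1,"is":21,"k":28,"kk":59}
After op 7 (remove /is): {"dyi":84,"ifo":1,"k":28,"kk":59}
Value at /ifo: 1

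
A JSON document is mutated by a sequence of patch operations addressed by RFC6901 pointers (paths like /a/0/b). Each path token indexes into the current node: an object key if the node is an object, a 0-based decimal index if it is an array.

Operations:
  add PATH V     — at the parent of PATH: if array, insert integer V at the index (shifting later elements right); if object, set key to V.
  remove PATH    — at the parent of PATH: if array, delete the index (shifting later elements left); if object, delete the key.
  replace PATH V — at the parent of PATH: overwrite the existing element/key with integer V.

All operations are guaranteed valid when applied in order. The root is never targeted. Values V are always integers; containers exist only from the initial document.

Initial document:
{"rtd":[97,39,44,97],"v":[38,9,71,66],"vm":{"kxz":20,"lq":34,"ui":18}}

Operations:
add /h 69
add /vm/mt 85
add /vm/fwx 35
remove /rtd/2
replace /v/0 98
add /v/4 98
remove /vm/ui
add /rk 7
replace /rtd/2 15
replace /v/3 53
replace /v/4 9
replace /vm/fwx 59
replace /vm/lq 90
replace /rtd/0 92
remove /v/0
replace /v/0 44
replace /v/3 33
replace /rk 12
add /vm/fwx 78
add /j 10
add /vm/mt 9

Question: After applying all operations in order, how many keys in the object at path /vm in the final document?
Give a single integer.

After op 1 (add /h 69): {"h":69,"rtd":[97,39,44,97],"v":[38,9,71,66],"vm":{"kxz":20,"lq":34,"ui":18}}
After op 2 (add /vm/mt 85): {"h":69,"rtd":[97,39,44,97],"v":[38,9,71,66],"vm":{"kxz":20,"lq":34,"mt":85,"ui":18}}
After op 3 (add /vm/fwx 35): {"h":69,"rtd":[97,39,44,97],"v":[38,9,71,66],"vm":{"fwx":35,"kxz":20,"lq":34,"mt":85,"ui":18}}
After op 4 (remove /rtd/2): {"h":69,"rtd":[97,39,97],"v":[38,9,71,66],"vm":{"fwx":35,"kxz":20,"lq":34,"mt":85,"ui":18}}
After op 5 (replace /v/0 98): {"h":69,"rtd":[97,39,97],"v":[98,9,71,66],"vm":{"fwx":35,"kxz":20,"lq":34,"mt":85,"ui":18}}
After op 6 (add /v/4 98): {"h":69,"rtd":[97,39,97],"v":[98,9,71,66,98],"vm":{"fwx":35,"kxz":20,"lq":34,"mt":85,"ui":18}}
After op 7 (remove /vm/ui): {"h":69,"rtd":[97,39,97],"v":[98,9,71,66,98],"vm":{"fwx":35,"kxz":20,"lq":34,"mt":85}}
After op 8 (add /rk 7): {"h":69,"rk":7,"rtd":[97,39,97],"v":[98,9,71,66,98],"vm":{"fwx":35,"kxz":20,"lq":34,"mt":85}}
After op 9 (replace /rtd/2 15): {"h":69,"rk":7,"rtd":[97,39,15],"v":[98,9,71,66,98],"vm":{"fwx":35,"kxz":20,"lq":34,"mt":85}}
After op 10 (replace /v/3 53): {"h":69,"rk":7,"rtd":[97,39,15],"v":[98,9,71,53,98],"vm":{"fwx":35,"kxz":20,"lq":34,"mt":85}}
After op 11 (replace /v/4 9): {"h":69,"rk":7,"rtd":[97,39,15],"v":[98,9,71,53,9],"vm":{"fwx":35,"kxz":20,"lq":34,"mt":85}}
After op 12 (replace /vm/fwx 59): {"h":69,"rk":7,"rtd":[97,39,15],"v":[98,9,71,53,9],"vm":{"fwx":59,"kxz":20,"lq":34,"mt":85}}
After op 13 (replace /vm/lq 90): {"h":69,"rk":7,"rtd":[97,39,15],"v":[98,9,71,53,9],"vm":{"fwx":59,"kxz":20,"lq":90,"mt":85}}
After op 14 (replace /rtd/0 92): {"h":69,"rk":7,"rtd":[92,39,15],"v":[98,9,71,53,9],"vm":{"fwx":59,"kxz":20,"lq":90,"mt":85}}
After op 15 (remove /v/0): {"h":69,"rk":7,"rtd":[92,39,15],"v":[9,71,53,9],"vm":{"fwx":59,"kxz":20,"lq":90,"mt":85}}
After op 16 (replace /v/0 44): {"h":69,"rk":7,"rtd":[92,39,15],"v":[44,71,53,9],"vm":{"fwx":59,"kxz":20,"lq":90,"mt":85}}
After op 17 (replace /v/3 33): {"h":69,"rk":7,"rtd":[92,39,15],"v":[44,71,53,33],"vm":{"fwx":59,"kxz":20,"lq":90,"mt":85}}
After op 18 (replace /rk 12): {"h":69,"rk":12,"rtd":[92,39,15],"v":[44,71,53,33],"vm":{"fwx":59,"kxz":20,"lq":90,"mt":85}}
After op 19 (add /vm/fwx 78): {"h":69,"rk":12,"rtd":[92,39,15],"v":[44,71,53,33],"vm":{"fwx":78,"kxz":20,"lq":90,"mt":85}}
After op 20 (add /j 10): {"h":69,"j":10,"rk":12,"rtd":[92,39,15],"v":[44,71,53,33],"vm":{"fwx":78,"kxz":20,"lq":90,"mt":85}}
After op 21 (add /vm/mt 9): {"h":69,"j":10,"rk":12,"rtd":[92,39,15],"v":[44,71,53,33],"vm":{"fwx":78,"kxz":20,"lq":90,"mt":9}}
Size at path /vm: 4

Answer: 4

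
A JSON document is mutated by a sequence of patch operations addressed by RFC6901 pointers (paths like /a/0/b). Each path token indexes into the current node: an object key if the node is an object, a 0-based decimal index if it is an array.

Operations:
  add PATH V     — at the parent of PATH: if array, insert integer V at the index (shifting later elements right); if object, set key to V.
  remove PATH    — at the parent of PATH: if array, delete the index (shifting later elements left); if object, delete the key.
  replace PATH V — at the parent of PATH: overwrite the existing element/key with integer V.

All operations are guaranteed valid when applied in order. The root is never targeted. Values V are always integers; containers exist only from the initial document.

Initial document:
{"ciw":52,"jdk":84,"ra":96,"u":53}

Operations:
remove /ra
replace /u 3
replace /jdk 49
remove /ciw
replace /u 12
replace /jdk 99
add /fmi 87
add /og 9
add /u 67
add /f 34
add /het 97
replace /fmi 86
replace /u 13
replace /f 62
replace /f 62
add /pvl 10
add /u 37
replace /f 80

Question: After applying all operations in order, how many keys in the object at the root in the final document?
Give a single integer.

After op 1 (remove /ra): {"ciw":52,"jdk":84,"u":53}
After op 2 (replace /u 3): {"ciw":52,"jdk":84,"u":3}
After op 3 (replace /jdk 49): {"ciw":52,"jdk":49,"u":3}
After op 4 (remove /ciw): {"jdk":49,"u":3}
After op 5 (replace /u 12): {"jdk":49,"u":12}
After op 6 (replace /jdk 99): {"jdk":99,"u":12}
After op 7 (add /fmi 87): {"fmi":87,"jdk":99,"u":12}
After op 8 (add /og 9): {"fmi":87,"jdk":99,"og":9,"u":12}
After op 9 (add /u 67): {"fmi":87,"jdk":99,"og":9,"u":67}
After op 10 (add /f 34): {"f":34,"fmi":87,"jdk":99,"og":9,"u":67}
After op 11 (add /het 97): {"f":34,"fmi":87,"het":97,"jdk":99,"og":9,"u":67}
After op 12 (replace /fmi 86): {"f":34,"fmi":86,"het":97,"jdk":99,"og":9,"u":67}
After op 13 (replace /u 13): {"f":34,"fmi":86,"het":97,"jdk":99,"og":9,"u":13}
After op 14 (replace /f 62): {"f":62,"fmi":86,"het":97,"jdk":99,"og":9,"u":13}
After op 15 (replace /f 62): {"f":62,"fmi":86,"het":97,"jdk":99,"og":9,"u":13}
After op 16 (add /pvl 10): {"f":62,"fmi":86,"het":97,"jdk":99,"og":9,"pvl":10,"u":13}
After op 17 (add /u 37): {"f":62,"fmi":86,"het":97,"jdk":99,"og":9,"pvl":10,"u":37}
After op 18 (replace /f 80): {"f":80,"fmi":86,"het":97,"jdk":99,"og":9,"pvl":10,"u":37}
Size at the root: 7

Answer: 7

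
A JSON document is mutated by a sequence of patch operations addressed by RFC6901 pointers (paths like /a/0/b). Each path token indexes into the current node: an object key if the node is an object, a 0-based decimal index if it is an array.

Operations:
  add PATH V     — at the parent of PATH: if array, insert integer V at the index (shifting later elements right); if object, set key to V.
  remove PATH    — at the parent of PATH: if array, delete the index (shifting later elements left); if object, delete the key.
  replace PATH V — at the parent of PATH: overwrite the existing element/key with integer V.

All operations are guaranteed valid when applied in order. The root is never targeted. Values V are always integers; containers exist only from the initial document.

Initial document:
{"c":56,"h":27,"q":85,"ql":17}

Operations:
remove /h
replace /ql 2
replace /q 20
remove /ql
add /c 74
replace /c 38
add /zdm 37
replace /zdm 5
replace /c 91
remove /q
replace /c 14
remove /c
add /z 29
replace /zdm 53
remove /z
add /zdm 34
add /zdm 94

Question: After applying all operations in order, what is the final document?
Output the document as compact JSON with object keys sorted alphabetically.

After op 1 (remove /h): {"c":56,"q":85,"ql":17}
After op 2 (replace /ql 2): {"c":56,"q":85,"ql":2}
After op 3 (replace /q 20): {"c":56,"q":20,"ql":2}
After op 4 (remove /ql): {"c":56,"q":20}
After op 5 (add /c 74): {"c":74,"q":20}
After op 6 (replace /c 38): {"c":38,"q":20}
After op 7 (add /zdm 37): {"c":38,"q":20,"zdm":37}
After op 8 (replace /zdm 5): {"c":38,"q":20,"zdm":5}
After op 9 (replace /c 91): {"c":91,"q":20,"zdm":5}
After op 10 (remove /q): {"c":91,"zdm":5}
After op 11 (replace /c 14): {"c":14,"zdm":5}
After op 12 (remove /c): {"zdm":5}
After op 13 (add /z 29): {"z":29,"zdm":5}
After op 14 (replace /zdm 53): {"z":29,"zdm":53}
After op 15 (remove /z): {"zdm":53}
After op 16 (add /zdm 34): {"zdm":34}
After op 17 (add /zdm 94): {"zdm":94}

Answer: {"zdm":94}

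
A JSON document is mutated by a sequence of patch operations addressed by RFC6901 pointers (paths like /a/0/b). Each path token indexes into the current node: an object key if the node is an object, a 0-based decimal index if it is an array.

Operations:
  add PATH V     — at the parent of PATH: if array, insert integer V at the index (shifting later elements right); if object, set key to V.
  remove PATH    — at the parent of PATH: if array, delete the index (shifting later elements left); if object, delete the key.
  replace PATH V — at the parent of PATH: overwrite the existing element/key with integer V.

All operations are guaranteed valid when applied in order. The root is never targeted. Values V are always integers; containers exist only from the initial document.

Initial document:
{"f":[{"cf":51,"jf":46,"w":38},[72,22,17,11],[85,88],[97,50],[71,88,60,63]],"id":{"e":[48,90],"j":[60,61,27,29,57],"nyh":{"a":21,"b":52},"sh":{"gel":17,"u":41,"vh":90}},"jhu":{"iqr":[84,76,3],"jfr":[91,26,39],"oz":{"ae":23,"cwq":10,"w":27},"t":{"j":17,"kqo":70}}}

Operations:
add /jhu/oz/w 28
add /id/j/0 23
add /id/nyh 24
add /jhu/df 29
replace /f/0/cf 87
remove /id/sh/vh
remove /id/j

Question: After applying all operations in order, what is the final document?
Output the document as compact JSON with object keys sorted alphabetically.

After op 1 (add /jhu/oz/w 28): {"f":[{"cf":51,"jf":46,"w":38},[72,22,17,11],[85,88],[97,50],[71,88,60,63]],"id":{"e":[48,90],"j":[60,61,27,29,57],"nyh":{"a":21,"b":52},"sh":{"gel":17,"u":41,"vh":90}},"jhu":{"iqr":[84,76,3],"jfr":[91,26,39],"oz":{"ae":23,"cwq":10,"w":28},"t":{"j":17,"kqo":70}}}
After op 2 (add /id/j/0 23): {"f":[{"cf":51,"jf":46,"w":38},[72,22,17,11],[85,88],[97,50],[71,88,60,63]],"id":{"e":[48,90],"j":[23,60,61,27,29,57],"nyh":{"a":21,"b":52},"sh":{"gel":17,"u":41,"vh":90}},"jhu":{"iqr":[84,76,3],"jfr":[91,26,39],"oz":{"ae":23,"cwq":10,"w":28},"t":{"j":17,"kqo":70}}}
After op 3 (add /id/nyh 24): {"f":[{"cf":51,"jf":46,"w":38},[72,22,17,11],[85,88],[97,50],[71,88,60,63]],"id":{"e":[48,90],"j":[23,60,61,27,29,57],"nyh":24,"sh":{"gel":17,"u":41,"vh":90}},"jhu":{"iqr":[84,76,3],"jfr":[91,26,39],"oz":{"ae":23,"cwq":10,"w":28},"t":{"j":17,"kqo":70}}}
After op 4 (add /jhu/df 29): {"f":[{"cf":51,"jf":46,"w":38},[72,22,17,11],[85,88],[97,50],[71,88,60,63]],"id":{"e":[48,90],"j":[23,60,61,27,29,57],"nyh":24,"sh":{"gel":17,"u":41,"vh":90}},"jhu":{"df":29,"iqr":[84,76,3],"jfr":[91,26,39],"oz":{"ae":23,"cwq":10,"w":28},"t":{"j":17,"kqo":70}}}
After op 5 (replace /f/0/cf 87): {"f":[{"cf":87,"jf":46,"w":38},[72,22,17,11],[85,88],[97,50],[71,88,60,63]],"id":{"e":[48,90],"j":[23,60,61,27,29,57],"nyh":24,"sh":{"gel":17,"u":41,"vh":90}},"jhu":{"df":29,"iqr":[84,76,3],"jfr":[91,26,39],"oz":{"ae":23,"cwq":10,"w":28},"t":{"j":17,"kqo":70}}}
After op 6 (remove /id/sh/vh): {"f":[{"cf":87,"jf":46,"w":38},[72,22,17,11],[85,88],[97,50],[71,88,60,63]],"id":{"e":[48,90],"j":[23,60,61,27,29,57],"nyh":24,"sh":{"gel":17,"u":41}},"jhu":{"df":29,"iqr":[84,76,3],"jfr":[91,26,39],"oz":{"ae":23,"cwq":10,"w":28},"t":{"j":17,"kqo":70}}}
After op 7 (remove /id/j): {"f":[{"cf":87,"jf":46,"w":38},[72,22,17,11],[85,88],[97,50],[71,88,60,63]],"id":{"e":[48,90],"nyh":24,"sh":{"gel":17,"u":41}},"jhu":{"df":29,"iqr":[84,76,3],"jfr":[91,26,39],"oz":{"ae":23,"cwq":10,"w":28},"t":{"j":17,"kqo":70}}}

Answer: {"f":[{"cf":87,"jf":46,"w":38},[72,22,17,11],[85,88],[97,50],[71,88,60,63]],"id":{"e":[48,90],"nyh":24,"sh":{"gel":17,"u":41}},"jhu":{"df":29,"iqr":[84,76,3],"jfr":[91,26,39],"oz":{"ae":23,"cwq":10,"w":28},"t":{"j":17,"kqo":70}}}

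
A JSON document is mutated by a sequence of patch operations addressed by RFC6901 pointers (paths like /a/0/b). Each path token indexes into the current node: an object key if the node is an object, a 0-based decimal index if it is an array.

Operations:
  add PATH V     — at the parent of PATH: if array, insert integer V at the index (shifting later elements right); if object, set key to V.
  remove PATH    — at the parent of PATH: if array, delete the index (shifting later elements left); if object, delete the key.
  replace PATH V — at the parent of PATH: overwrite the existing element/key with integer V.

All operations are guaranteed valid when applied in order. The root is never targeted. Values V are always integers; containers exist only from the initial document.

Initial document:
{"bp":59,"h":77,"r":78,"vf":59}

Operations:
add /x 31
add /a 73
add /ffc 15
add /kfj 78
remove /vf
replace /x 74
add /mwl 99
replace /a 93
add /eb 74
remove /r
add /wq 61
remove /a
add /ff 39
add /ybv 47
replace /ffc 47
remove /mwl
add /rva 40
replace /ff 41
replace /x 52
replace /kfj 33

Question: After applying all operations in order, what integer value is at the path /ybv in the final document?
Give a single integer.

Answer: 47

Derivation:
After op 1 (add /x 31): {"bp":59,"h":77,"r":78,"vf":59,"x":31}
After op 2 (add /a 73): {"a":73,"bp":59,"h":77,"r":78,"vf":59,"x":31}
After op 3 (add /ffc 15): {"a":73,"bp":59,"ffc":15,"h":77,"r":78,"vf":59,"x":31}
After op 4 (add /kfj 78): {"a":73,"bp":59,"ffc":15,"h":77,"kfj":78,"r":78,"vf":59,"x":31}
After op 5 (remove /vf): {"a":73,"bp":59,"ffc":15,"h":77,"kfj":78,"r":78,"x":31}
After op 6 (replace /x 74): {"a":73,"bp":59,"ffc":15,"h":77,"kfj":78,"r":78,"x":74}
After op 7 (add /mwl 99): {"a":73,"bp":59,"ffc":15,"h":77,"kfj":78,"mwl":99,"r":78,"x":74}
After op 8 (replace /a 93): {"a":93,"bp":59,"ffc":15,"h":77,"kfj":78,"mwl":99,"r":78,"x":74}
After op 9 (add /eb 74): {"a":93,"bp":59,"eb":74,"ffc":15,"h":77,"kfj":78,"mwl":99,"r":78,"x":74}
After op 10 (remove /r): {"a":93,"bp":59,"eb":74,"ffc":15,"h":77,"kfj":78,"mwl":99,"x":74}
After op 11 (add /wq 61): {"a":93,"bp":59,"eb":74,"ffc":15,"h":77,"kfj":78,"mwl":99,"wq":61,"x":74}
After op 12 (remove /a): {"bp":59,"eb":74,"ffc":15,"h":77,"kfj":78,"mwl":99,"wq":61,"x":74}
After op 13 (add /ff 39): {"bp":59,"eb":74,"ff":39,"ffc":15,"h":77,"kfj":78,"mwl":99,"wq":61,"x":74}
After op 14 (add /ybv 47): {"bp":59,"eb":74,"ff":39,"ffc":15,"h":77,"kfj":78,"mwl":99,"wq":61,"x":74,"ybv":47}
After op 15 (replace /ffc 47): {"bp":59,"eb":74,"ff":39,"ffc":47,"h":77,"kfj":78,"mwl":99,"wq":61,"x":74,"ybv":47}
After op 16 (remove /mwl): {"bp":59,"eb":74,"ff":39,"ffc":47,"h":77,"kfj":78,"wq":61,"x":74,"ybv":47}
After op 17 (add /rva 40): {"bp":59,"eb":74,"ff":39,"ffc":47,"h":77,"kfj":78,"rva":40,"wq":61,"x":74,"ybv":47}
After op 18 (replace /ff 41): {"bp":59,"eb":74,"ff":41,"ffc":47,"h":77,"kfj":78,"rva":40,"wq":61,"x":74,"ybv":47}
After op 19 (replace /x 52): {"bp":59,"eb":74,"ff":41,"ffc":47,"h":77,"kfj":78,"rva":40,"wq":61,"x":52,"ybv":47}
After op 20 (replace /kfj 33): {"bp":59,"eb":74,"ff":41,"ffc":47,"h":77,"kfj":33,"rva":40,"wq":61,"x":52,"ybv":47}
Value at /ybv: 47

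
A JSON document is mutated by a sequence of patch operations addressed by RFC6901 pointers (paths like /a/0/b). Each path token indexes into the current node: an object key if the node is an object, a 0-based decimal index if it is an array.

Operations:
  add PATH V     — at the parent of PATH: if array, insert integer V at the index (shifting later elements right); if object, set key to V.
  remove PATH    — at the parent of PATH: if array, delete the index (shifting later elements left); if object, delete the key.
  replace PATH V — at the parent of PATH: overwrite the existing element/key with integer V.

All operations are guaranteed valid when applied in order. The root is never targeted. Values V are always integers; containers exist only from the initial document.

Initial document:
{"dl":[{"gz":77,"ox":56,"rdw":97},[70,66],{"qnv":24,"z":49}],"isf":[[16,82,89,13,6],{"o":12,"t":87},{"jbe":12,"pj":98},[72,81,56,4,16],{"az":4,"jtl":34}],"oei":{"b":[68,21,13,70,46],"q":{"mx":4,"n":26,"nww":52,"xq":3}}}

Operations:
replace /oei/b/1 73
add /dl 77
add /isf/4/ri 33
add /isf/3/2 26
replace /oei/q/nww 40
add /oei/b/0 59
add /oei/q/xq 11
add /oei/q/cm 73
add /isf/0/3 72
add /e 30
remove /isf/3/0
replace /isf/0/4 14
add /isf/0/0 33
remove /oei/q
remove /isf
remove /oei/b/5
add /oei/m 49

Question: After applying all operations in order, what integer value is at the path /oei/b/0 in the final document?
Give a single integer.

Answer: 59

Derivation:
After op 1 (replace /oei/b/1 73): {"dl":[{"gz":77,"ox":56,"rdw":97},[70,66],{"qnv":24,"z":49}],"isf":[[16,82,89,13,6],{"o":12,"t":87},{"jbe":12,"pj":98},[72,81,56,4,16],{"az":4,"jtl":34}],"oei":{"b":[68,73,13,70,46],"q":{"mx":4,"n":26,"nww":52,"xq":3}}}
After op 2 (add /dl 77): {"dl":77,"isf":[[16,82,89,13,6],{"o":12,"t":87},{"jbe":12,"pj":98},[72,81,56,4,16],{"az":4,"jtl":34}],"oei":{"b":[68,73,13,70,46],"q":{"mx":4,"n":26,"nww":52,"xq":3}}}
After op 3 (add /isf/4/ri 33): {"dl":77,"isf":[[16,82,89,13,6],{"o":12,"t":87},{"jbe":12,"pj":98},[72,81,56,4,16],{"az":4,"jtl":34,"ri":33}],"oei":{"b":[68,73,13,70,46],"q":{"mx":4,"n":26,"nww":52,"xq":3}}}
After op 4 (add /isf/3/2 26): {"dl":77,"isf":[[16,82,89,13,6],{"o":12,"t":87},{"jbe":12,"pj":98},[72,81,26,56,4,16],{"az":4,"jtl":34,"ri":33}],"oei":{"b":[68,73,13,70,46],"q":{"mx":4,"n":26,"nww":52,"xq":3}}}
After op 5 (replace /oei/q/nww 40): {"dl":77,"isf":[[16,82,89,13,6],{"o":12,"t":87},{"jbe":12,"pj":98},[72,81,26,56,4,16],{"az":4,"jtl":34,"ri":33}],"oei":{"b":[68,73,13,70,46],"q":{"mx":4,"n":26,"nww":40,"xq":3}}}
After op 6 (add /oei/b/0 59): {"dl":77,"isf":[[16,82,89,13,6],{"o":12,"t":87},{"jbe":12,"pj":98},[72,81,26,56,4,16],{"az":4,"jtl":34,"ri":33}],"oei":{"b":[59,68,73,13,70,46],"q":{"mx":4,"n":26,"nww":40,"xq":3}}}
After op 7 (add /oei/q/xq 11): {"dl":77,"isf":[[16,82,89,13,6],{"o":12,"t":87},{"jbe":12,"pj":98},[72,81,26,56,4,16],{"az":4,"jtl":34,"ri":33}],"oei":{"b":[59,68,73,13,70,46],"q":{"mx":4,"n":26,"nww":40,"xq":11}}}
After op 8 (add /oei/q/cm 73): {"dl":77,"isf":[[16,82,89,13,6],{"o":12,"t":87},{"jbe":12,"pj":98},[72,81,26,56,4,16],{"az":4,"jtl":34,"ri":33}],"oei":{"b":[59,68,73,13,70,46],"q":{"cm":73,"mx":4,"n":26,"nww":40,"xq":11}}}
After op 9 (add /isf/0/3 72): {"dl":77,"isf":[[16,82,89,72,13,6],{"o":12,"t":87},{"jbe":12,"pj":98},[72,81,26,56,4,16],{"az":4,"jtl":34,"ri":33}],"oei":{"b":[59,68,73,13,70,46],"q":{"cm":73,"mx":4,"n":26,"nww":40,"xq":11}}}
After op 10 (add /e 30): {"dl":77,"e":30,"isf":[[16,82,89,72,13,6],{"o":12,"t":87},{"jbe":12,"pj":98},[72,81,26,56,4,16],{"az":4,"jtl":34,"ri":33}],"oei":{"b":[59,68,73,13,70,46],"q":{"cm":73,"mx":4,"n":26,"nww":40,"xq":11}}}
After op 11 (remove /isf/3/0): {"dl":77,"e":30,"isf":[[16,82,89,72,13,6],{"o":12,"t":87},{"jbe":12,"pj":98},[81,26,56,4,16],{"az":4,"jtl":34,"ri":33}],"oei":{"b":[59,68,73,13,70,46],"q":{"cm":73,"mx":4,"n":26,"nww":40,"xq":11}}}
After op 12 (replace /isf/0/4 14): {"dl":77,"e":30,"isf":[[16,82,89,72,14,6],{"o":12,"t":87},{"jbe":12,"pj":98},[81,26,56,4,16],{"az":4,"jtl":34,"ri":33}],"oei":{"b":[59,68,73,13,70,46],"q":{"cm":73,"mx":4,"n":26,"nww":40,"xq":11}}}
After op 13 (add /isf/0/0 33): {"dl":77,"e":30,"isf":[[33,16,82,89,72,14,6],{"o":12,"t":87},{"jbe":12,"pj":98},[81,26,56,4,16],{"az":4,"jtl":34,"ri":33}],"oei":{"b":[59,68,73,13,70,46],"q":{"cm":73,"mx":4,"n":26,"nww":40,"xq":11}}}
After op 14 (remove /oei/q): {"dl":77,"e":30,"isf":[[33,16,82,89,72,14,6],{"o":12,"t":87},{"jbe":12,"pj":98},[81,26,56,4,16],{"az":4,"jtl":34,"ri":33}],"oei":{"b":[59,68,73,13,70,46]}}
After op 15 (remove /isf): {"dl":77,"e":30,"oei":{"b":[59,68,73,13,70,46]}}
After op 16 (remove /oei/b/5): {"dl":77,"e":30,"oei":{"b":[59,68,73,13,70]}}
After op 17 (add /oei/m 49): {"dl":77,"e":30,"oei":{"b":[59,68,73,13,70],"m":49}}
Value at /oei/b/0: 59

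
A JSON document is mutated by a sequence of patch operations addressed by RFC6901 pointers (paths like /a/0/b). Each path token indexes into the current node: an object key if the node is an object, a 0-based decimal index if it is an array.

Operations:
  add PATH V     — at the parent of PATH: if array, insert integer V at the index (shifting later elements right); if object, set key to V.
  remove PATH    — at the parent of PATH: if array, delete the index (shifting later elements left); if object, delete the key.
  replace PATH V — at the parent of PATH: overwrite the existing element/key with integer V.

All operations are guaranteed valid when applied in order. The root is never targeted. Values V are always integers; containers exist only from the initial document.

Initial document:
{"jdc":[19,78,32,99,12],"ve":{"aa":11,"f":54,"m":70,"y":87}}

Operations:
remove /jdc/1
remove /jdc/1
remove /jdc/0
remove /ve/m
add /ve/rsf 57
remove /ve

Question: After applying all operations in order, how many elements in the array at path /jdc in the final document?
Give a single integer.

After op 1 (remove /jdc/1): {"jdc":[19,32,99,12],"ve":{"aa":11,"f":54,"m":70,"y":87}}
After op 2 (remove /jdc/1): {"jdc":[19,99,12],"ve":{"aa":11,"f":54,"m":70,"y":87}}
After op 3 (remove /jdc/0): {"jdc":[99,12],"ve":{"aa":11,"f":54,"m":70,"y":87}}
After op 4 (remove /ve/m): {"jdc":[99,12],"ve":{"aa":11,"f":54,"y":87}}
After op 5 (add /ve/rsf 57): {"jdc":[99,12],"ve":{"aa":11,"f":54,"rsf":57,"y":87}}
After op 6 (remove /ve): {"jdc":[99,12]}
Size at path /jdc: 2

Answer: 2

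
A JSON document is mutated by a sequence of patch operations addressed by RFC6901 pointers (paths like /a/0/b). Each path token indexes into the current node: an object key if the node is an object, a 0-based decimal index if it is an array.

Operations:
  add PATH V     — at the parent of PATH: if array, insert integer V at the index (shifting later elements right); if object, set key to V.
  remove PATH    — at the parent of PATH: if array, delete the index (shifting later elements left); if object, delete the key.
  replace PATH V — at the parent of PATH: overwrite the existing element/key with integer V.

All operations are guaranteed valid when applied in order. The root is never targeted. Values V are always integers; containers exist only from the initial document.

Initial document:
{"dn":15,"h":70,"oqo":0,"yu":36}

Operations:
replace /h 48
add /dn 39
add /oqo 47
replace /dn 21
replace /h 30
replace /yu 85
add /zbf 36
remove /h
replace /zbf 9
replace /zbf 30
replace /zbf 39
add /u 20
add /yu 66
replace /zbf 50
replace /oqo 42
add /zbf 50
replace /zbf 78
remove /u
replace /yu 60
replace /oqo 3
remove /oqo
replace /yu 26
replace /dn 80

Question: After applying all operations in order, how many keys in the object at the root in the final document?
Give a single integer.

Answer: 3

Derivation:
After op 1 (replace /h 48): {"dn":15,"h":48,"oqo":0,"yu":36}
After op 2 (add /dn 39): {"dn":39,"h":48,"oqo":0,"yu":36}
After op 3 (add /oqo 47): {"dn":39,"h":48,"oqo":47,"yu":36}
After op 4 (replace /dn 21): {"dn":21,"h":48,"oqo":47,"yu":36}
After op 5 (replace /h 30): {"dn":21,"h":30,"oqo":47,"yu":36}
After op 6 (replace /yu 85): {"dn":21,"h":30,"oqo":47,"yu":85}
After op 7 (add /zbf 36): {"dn":21,"h":30,"oqo":47,"yu":85,"zbf":36}
After op 8 (remove /h): {"dn":21,"oqo":47,"yu":85,"zbf":36}
After op 9 (replace /zbf 9): {"dn":21,"oqo":47,"yu":85,"zbf":9}
After op 10 (replace /zbf 30): {"dn":21,"oqo":47,"yu":85,"zbf":30}
After op 11 (replace /zbf 39): {"dn":21,"oqo":47,"yu":85,"zbf":39}
After op 12 (add /u 20): {"dn":21,"oqo":47,"u":20,"yu":85,"zbf":39}
After op 13 (add /yu 66): {"dn":21,"oqo":47,"u":20,"yu":66,"zbf":39}
After op 14 (replace /zbf 50): {"dn":21,"oqo":47,"u":20,"yu":66,"zbf":50}
After op 15 (replace /oqo 42): {"dn":21,"oqo":42,"u":20,"yu":66,"zbf":50}
After op 16 (add /zbf 50): {"dn":21,"oqo":42,"u":20,"yu":66,"zbf":50}
After op 17 (replace /zbf 78): {"dn":21,"oqo":42,"u":20,"yu":66,"zbf":78}
After op 18 (remove /u): {"dn":21,"oqo":42,"yu":66,"zbf":78}
After op 19 (replace /yu 60): {"dn":21,"oqo":42,"yu":60,"zbf":78}
After op 20 (replace /oqo 3): {"dn":21,"oqo":3,"yu":60,"zbf":78}
After op 21 (remove /oqo): {"dn":21,"yu":60,"zbf":78}
After op 22 (replace /yu 26): {"dn":21,"yu":26,"zbf":78}
After op 23 (replace /dn 80): {"dn":80,"yu":26,"zbf":78}
Size at the root: 3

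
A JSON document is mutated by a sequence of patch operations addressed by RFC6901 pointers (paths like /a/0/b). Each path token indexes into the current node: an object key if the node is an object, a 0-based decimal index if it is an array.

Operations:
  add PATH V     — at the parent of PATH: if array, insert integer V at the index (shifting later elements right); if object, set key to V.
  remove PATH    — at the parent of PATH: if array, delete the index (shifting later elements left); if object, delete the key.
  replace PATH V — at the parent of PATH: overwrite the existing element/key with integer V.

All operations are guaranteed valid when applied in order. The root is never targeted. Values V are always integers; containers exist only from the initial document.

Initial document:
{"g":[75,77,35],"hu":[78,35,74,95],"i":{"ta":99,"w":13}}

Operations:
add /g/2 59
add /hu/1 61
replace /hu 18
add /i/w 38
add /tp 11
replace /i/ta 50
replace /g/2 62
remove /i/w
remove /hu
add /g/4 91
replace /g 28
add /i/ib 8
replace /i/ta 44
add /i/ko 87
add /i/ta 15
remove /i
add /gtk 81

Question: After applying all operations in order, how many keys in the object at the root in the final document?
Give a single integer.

After op 1 (add /g/2 59): {"g":[75,77,59,35],"hu":[78,35,74,95],"i":{"ta":99,"w":13}}
After op 2 (add /hu/1 61): {"g":[75,77,59,35],"hu":[78,61,35,74,95],"i":{"ta":99,"w":13}}
After op 3 (replace /hu 18): {"g":[75,77,59,35],"hu":18,"i":{"ta":99,"w":13}}
After op 4 (add /i/w 38): {"g":[75,77,59,35],"hu":18,"i":{"ta":99,"w":38}}
After op 5 (add /tp 11): {"g":[75,77,59,35],"hu":18,"i":{"ta":99,"w":38},"tp":11}
After op 6 (replace /i/ta 50): {"g":[75,77,59,35],"hu":18,"i":{"ta":50,"w":38},"tp":11}
After op 7 (replace /g/2 62): {"g":[75,77,62,35],"hu":18,"i":{"ta":50,"w":38},"tp":11}
After op 8 (remove /i/w): {"g":[75,77,62,35],"hu":18,"i":{"ta":50},"tp":11}
After op 9 (remove /hu): {"g":[75,77,62,35],"i":{"ta":50},"tp":11}
After op 10 (add /g/4 91): {"g":[75,77,62,35,91],"i":{"ta":50},"tp":11}
After op 11 (replace /g 28): {"g":28,"i":{"ta":50},"tp":11}
After op 12 (add /i/ib 8): {"g":28,"i":{"ib":8,"ta":50},"tp":11}
After op 13 (replace /i/ta 44): {"g":28,"i":{"ib":8,"ta":44},"tp":11}
After op 14 (add /i/ko 87): {"g":28,"i":{"ib":8,"ko":87,"ta":44},"tp":11}
After op 15 (add /i/ta 15): {"g":28,"i":{"ib":8,"ko":87,"ta":15},"tp":11}
After op 16 (remove /i): {"g":28,"tp":11}
After op 17 (add /gtk 81): {"g":28,"gtk":81,"tp":11}
Size at the root: 3

Answer: 3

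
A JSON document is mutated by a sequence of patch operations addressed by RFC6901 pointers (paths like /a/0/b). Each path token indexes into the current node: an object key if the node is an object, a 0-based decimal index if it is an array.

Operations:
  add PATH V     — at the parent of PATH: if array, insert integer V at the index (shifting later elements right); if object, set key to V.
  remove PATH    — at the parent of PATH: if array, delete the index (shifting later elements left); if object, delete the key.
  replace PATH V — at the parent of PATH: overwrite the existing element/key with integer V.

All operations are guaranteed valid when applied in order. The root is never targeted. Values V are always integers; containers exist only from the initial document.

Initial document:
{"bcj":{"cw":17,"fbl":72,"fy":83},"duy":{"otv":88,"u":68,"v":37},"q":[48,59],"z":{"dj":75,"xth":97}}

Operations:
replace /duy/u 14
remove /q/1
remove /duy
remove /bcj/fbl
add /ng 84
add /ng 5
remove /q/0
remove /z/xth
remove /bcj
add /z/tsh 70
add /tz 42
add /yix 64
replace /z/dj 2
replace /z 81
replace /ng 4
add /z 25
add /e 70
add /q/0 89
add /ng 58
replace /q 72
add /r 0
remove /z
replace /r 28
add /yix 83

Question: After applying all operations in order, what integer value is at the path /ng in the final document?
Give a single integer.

After op 1 (replace /duy/u 14): {"bcj":{"cw":17,"fbl":72,"fy":83},"duy":{"otv":88,"u":14,"v":37},"q":[48,59],"z":{"dj":75,"xth":97}}
After op 2 (remove /q/1): {"bcj":{"cw":17,"fbl":72,"fy":83},"duy":{"otv":88,"u":14,"v":37},"q":[48],"z":{"dj":75,"xth":97}}
After op 3 (remove /duy): {"bcj":{"cw":17,"fbl":72,"fy":83},"q":[48],"z":{"dj":75,"xth":97}}
After op 4 (remove /bcj/fbl): {"bcj":{"cw":17,"fy":83},"q":[48],"z":{"dj":75,"xth":97}}
After op 5 (add /ng 84): {"bcj":{"cw":17,"fy":83},"ng":84,"q":[48],"z":{"dj":75,"xth":97}}
After op 6 (add /ng 5): {"bcj":{"cw":17,"fy":83},"ng":5,"q":[48],"z":{"dj":75,"xth":97}}
After op 7 (remove /q/0): {"bcj":{"cw":17,"fy":83},"ng":5,"q":[],"z":{"dj":75,"xth":97}}
After op 8 (remove /z/xth): {"bcj":{"cw":17,"fy":83},"ng":5,"q":[],"z":{"dj":75}}
After op 9 (remove /bcj): {"ng":5,"q":[],"z":{"dj":75}}
After op 10 (add /z/tsh 70): {"ng":5,"q":[],"z":{"dj":75,"tsh":70}}
After op 11 (add /tz 42): {"ng":5,"q":[],"tz":42,"z":{"dj":75,"tsh":70}}
After op 12 (add /yix 64): {"ng":5,"q":[],"tz":42,"yix":64,"z":{"dj":75,"tsh":70}}
After op 13 (replace /z/dj 2): {"ng":5,"q":[],"tz":42,"yix":64,"z":{"dj":2,"tsh":70}}
After op 14 (replace /z 81): {"ng":5,"q":[],"tz":42,"yix":64,"z":81}
After op 15 (replace /ng 4): {"ng":4,"q":[],"tz":42,"yix":64,"z":81}
After op 16 (add /z 25): {"ng":4,"q":[],"tz":42,"yix":64,"z":25}
After op 17 (add /e 70): {"e":70,"ng":4,"q":[],"tz":42,"yix":64,"z":25}
After op 18 (add /q/0 89): {"e":70,"ng":4,"q":[89],"tz":42,"yix":64,"z":25}
After op 19 (add /ng 58): {"e":70,"ng":58,"q":[89],"tz":42,"yix":64,"z":25}
After op 20 (replace /q 72): {"e":70,"ng":58,"q":72,"tz":42,"yix":64,"z":25}
After op 21 (add /r 0): {"e":70,"ng":58,"q":72,"r":0,"tz":42,"yix":64,"z":25}
After op 22 (remove /z): {"e":70,"ng":58,"q":72,"r":0,"tz":42,"yix":64}
After op 23 (replace /r 28): {"e":70,"ng":58,"q":72,"r":28,"tz":42,"yix":64}
After op 24 (add /yix 83): {"e":70,"ng":58,"q":72,"r":28,"tz":42,"yix":83}
Value at /ng: 58

Answer: 58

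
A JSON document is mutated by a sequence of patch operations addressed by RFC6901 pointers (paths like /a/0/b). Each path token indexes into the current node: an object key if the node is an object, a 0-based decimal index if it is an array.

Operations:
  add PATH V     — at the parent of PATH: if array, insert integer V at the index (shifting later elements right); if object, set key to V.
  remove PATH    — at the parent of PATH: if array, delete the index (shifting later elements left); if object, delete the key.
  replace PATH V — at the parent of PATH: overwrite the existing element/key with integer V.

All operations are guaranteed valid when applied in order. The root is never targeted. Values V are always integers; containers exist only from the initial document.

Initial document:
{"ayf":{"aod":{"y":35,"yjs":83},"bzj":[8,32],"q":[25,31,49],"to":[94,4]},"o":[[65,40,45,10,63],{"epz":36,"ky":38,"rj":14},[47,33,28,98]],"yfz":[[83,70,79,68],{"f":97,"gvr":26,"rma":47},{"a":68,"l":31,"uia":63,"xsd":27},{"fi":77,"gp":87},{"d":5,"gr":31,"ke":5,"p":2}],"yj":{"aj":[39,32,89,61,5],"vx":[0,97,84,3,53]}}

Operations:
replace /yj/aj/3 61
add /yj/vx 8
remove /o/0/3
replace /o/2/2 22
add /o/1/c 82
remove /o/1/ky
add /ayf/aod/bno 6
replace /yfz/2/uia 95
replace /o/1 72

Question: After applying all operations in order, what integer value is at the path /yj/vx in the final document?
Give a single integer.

After op 1 (replace /yj/aj/3 61): {"ayf":{"aod":{"y":35,"yjs":83},"bzj":[8,32],"q":[25,31,49],"to":[94,4]},"o":[[65,40,45,10,63],{"epz":36,"ky":38,"rj":14},[47,33,28,98]],"yfz":[[83,70,79,68],{"f":97,"gvr":26,"rma":47},{"a":68,"l":31,"uia":63,"xsd":27},{"fi":77,"gp":87},{"d":5,"gr":31,"ke":5,"p":2}],"yj":{"aj":[39,32,89,61,5],"vx":[0,97,84,3,53]}}
After op 2 (add /yj/vx 8): {"ayf":{"aod":{"y":35,"yjs":83},"bzj":[8,32],"q":[25,31,49],"to":[94,4]},"o":[[65,40,45,10,63],{"epz":36,"ky":38,"rj":14},[47,33,28,98]],"yfz":[[83,70,79,68],{"f":97,"gvr":26,"rma":47},{"a":68,"l":31,"uia":63,"xsd":27},{"fi":77,"gp":87},{"d":5,"gr":31,"ke":5,"p":2}],"yj":{"aj":[39,32,89,61,5],"vx":8}}
After op 3 (remove /o/0/3): {"ayf":{"aod":{"y":35,"yjs":83},"bzj":[8,32],"q":[25,31,49],"to":[94,4]},"o":[[65,40,45,63],{"epz":36,"ky":38,"rj":14},[47,33,28,98]],"yfz":[[83,70,79,68],{"f":97,"gvr":26,"rma":47},{"a":68,"l":31,"uia":63,"xsd":27},{"fi":77,"gp":87},{"d":5,"gr":31,"ke":5,"p":2}],"yj":{"aj":[39,32,89,61,5],"vx":8}}
After op 4 (replace /o/2/2 22): {"ayf":{"aod":{"y":35,"yjs":83},"bzj":[8,32],"q":[25,31,49],"to":[94,4]},"o":[[65,40,45,63],{"epz":36,"ky":38,"rj":14},[47,33,22,98]],"yfz":[[83,70,79,68],{"f":97,"gvr":26,"rma":47},{"a":68,"l":31,"uia":63,"xsd":27},{"fi":77,"gp":87},{"d":5,"gr":31,"ke":5,"p":2}],"yj":{"aj":[39,32,89,61,5],"vx":8}}
After op 5 (add /o/1/c 82): {"ayf":{"aod":{"y":35,"yjs":83},"bzj":[8,32],"q":[25,31,49],"to":[94,4]},"o":[[65,40,45,63],{"c":82,"epz":36,"ky":38,"rj":14},[47,33,22,98]],"yfz":[[83,70,79,68],{"f":97,"gvr":26,"rma":47},{"a":68,"l":31,"uia":63,"xsd":27},{"fi":77,"gp":87},{"d":5,"gr":31,"ke":5,"p":2}],"yj":{"aj":[39,32,89,61,5],"vx":8}}
After op 6 (remove /o/1/ky): {"ayf":{"aod":{"y":35,"yjs":83},"bzj":[8,32],"q":[25,31,49],"to":[94,4]},"o":[[65,40,45,63],{"c":82,"epz":36,"rj":14},[47,33,22,98]],"yfz":[[83,70,79,68],{"f":97,"gvr":26,"rma":47},{"a":68,"l":31,"uia":63,"xsd":27},{"fi":77,"gp":87},{"d":5,"gr":31,"ke":5,"p":2}],"yj":{"aj":[39,32,89,61,5],"vx":8}}
After op 7 (add /ayf/aod/bno 6): {"ayf":{"aod":{"bno":6,"y":35,"yjs":83},"bzj":[8,32],"q":[25,31,49],"to":[94,4]},"o":[[65,40,45,63],{"c":82,"epz":36,"rj":14},[47,33,22,98]],"yfz":[[83,70,79,68],{"f":97,"gvr":26,"rma":47},{"a":68,"l":31,"uia":63,"xsd":27},{"fi":77,"gp":87},{"d":5,"gr":31,"ke":5,"p":2}],"yj":{"aj":[39,32,89,61,5],"vx":8}}
After op 8 (replace /yfz/2/uia 95): {"ayf":{"aod":{"bno":6,"y":35,"yjs":83},"bzj":[8,32],"q":[25,31,49],"to":[94,4]},"o":[[65,40,45,63],{"c":82,"epz":36,"rj":14},[47,33,22,98]],"yfz":[[83,70,79,68],{"f":97,"gvr":26,"rma":47},{"a":68,"l":31,"uia":95,"xsd":27},{"fi":77,"gp":87},{"d":5,"gr":31,"ke":5,"p":2}],"yj":{"aj":[39,32,89,61,5],"vx":8}}
After op 9 (replace /o/1 72): {"ayf":{"aod":{"bno":6,"y":35,"yjs":83},"bzj":[8,32],"q":[25,31,49],"to":[94,4]},"o":[[65,40,45,63],72,[47,33,22,98]],"yfz":[[83,70,79,68],{"f":97,"gvr":26,"rma":47},{"a":68,"l":31,"uia":95,"xsd":27},{"fi":77,"gp":87},{"d":5,"gr":31,"ke":5,"p":2}],"yj":{"aj":[39,32,89,61,5],"vx":8}}
Value at /yj/vx: 8

Answer: 8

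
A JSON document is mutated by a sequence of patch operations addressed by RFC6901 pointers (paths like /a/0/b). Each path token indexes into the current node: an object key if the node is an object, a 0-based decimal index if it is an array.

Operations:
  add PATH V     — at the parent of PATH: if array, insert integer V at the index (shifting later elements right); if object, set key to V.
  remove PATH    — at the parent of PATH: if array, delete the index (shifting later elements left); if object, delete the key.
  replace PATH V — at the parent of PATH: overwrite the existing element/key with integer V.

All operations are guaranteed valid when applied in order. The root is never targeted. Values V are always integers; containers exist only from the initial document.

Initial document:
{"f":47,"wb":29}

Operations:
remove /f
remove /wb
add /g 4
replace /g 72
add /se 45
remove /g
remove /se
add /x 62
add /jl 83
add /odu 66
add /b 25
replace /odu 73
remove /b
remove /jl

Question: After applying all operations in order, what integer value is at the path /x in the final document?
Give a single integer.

Answer: 62

Derivation:
After op 1 (remove /f): {"wb":29}
After op 2 (remove /wb): {}
After op 3 (add /g 4): {"g":4}
After op 4 (replace /g 72): {"g":72}
After op 5 (add /se 45): {"g":72,"se":45}
After op 6 (remove /g): {"se":45}
After op 7 (remove /se): {}
After op 8 (add /x 62): {"x":62}
After op 9 (add /jl 83): {"jl":83,"x":62}
After op 10 (add /odu 66): {"jl":83,"odu":66,"x":62}
After op 11 (add /b 25): {"b":25,"jl":83,"odu":66,"x":62}
After op 12 (replace /odu 73): {"b":25,"jl":83,"odu":73,"x":62}
After op 13 (remove /b): {"jl":83,"odu":73,"x":62}
After op 14 (remove /jl): {"odu":73,"x":62}
Value at /x: 62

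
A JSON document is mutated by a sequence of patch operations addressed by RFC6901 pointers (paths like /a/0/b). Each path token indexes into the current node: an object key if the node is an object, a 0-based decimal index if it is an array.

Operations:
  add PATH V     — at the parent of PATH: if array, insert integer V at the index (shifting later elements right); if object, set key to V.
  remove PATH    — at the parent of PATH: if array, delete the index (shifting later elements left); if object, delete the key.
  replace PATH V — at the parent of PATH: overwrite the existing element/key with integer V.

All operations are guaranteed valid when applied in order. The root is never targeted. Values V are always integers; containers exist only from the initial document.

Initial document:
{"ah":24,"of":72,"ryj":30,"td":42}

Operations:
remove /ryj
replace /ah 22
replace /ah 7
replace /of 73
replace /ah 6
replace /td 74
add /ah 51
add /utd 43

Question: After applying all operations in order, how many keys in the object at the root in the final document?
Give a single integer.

After op 1 (remove /ryj): {"ah":24,"of":72,"td":42}
After op 2 (replace /ah 22): {"ah":22,"of":72,"td":42}
After op 3 (replace /ah 7): {"ah":7,"of":72,"td":42}
After op 4 (replace /of 73): {"ah":7,"of":73,"td":42}
After op 5 (replace /ah 6): {"ah":6,"of":73,"td":42}
After op 6 (replace /td 74): {"ah":6,"of":73,"td":74}
After op 7 (add /ah 51): {"ah":51,"of":73,"td":74}
After op 8 (add /utd 43): {"ah":51,"of":73,"td":74,"utd":43}
Size at the root: 4

Answer: 4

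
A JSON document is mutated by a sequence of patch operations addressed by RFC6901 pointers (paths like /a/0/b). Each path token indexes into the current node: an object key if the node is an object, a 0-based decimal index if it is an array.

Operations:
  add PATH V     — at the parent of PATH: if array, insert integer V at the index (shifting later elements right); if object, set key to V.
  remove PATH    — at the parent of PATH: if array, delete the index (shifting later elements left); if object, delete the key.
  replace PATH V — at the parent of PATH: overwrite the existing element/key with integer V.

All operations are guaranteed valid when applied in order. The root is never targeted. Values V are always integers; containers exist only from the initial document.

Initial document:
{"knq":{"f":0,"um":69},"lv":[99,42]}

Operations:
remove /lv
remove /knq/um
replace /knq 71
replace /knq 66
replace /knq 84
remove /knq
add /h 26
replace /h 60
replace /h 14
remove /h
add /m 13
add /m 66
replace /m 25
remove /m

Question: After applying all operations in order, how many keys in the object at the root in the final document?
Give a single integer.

After op 1 (remove /lv): {"knq":{"f":0,"um":69}}
After op 2 (remove /knq/um): {"knq":{"f":0}}
After op 3 (replace /knq 71): {"knq":71}
After op 4 (replace /knq 66): {"knq":66}
After op 5 (replace /knq 84): {"knq":84}
After op 6 (remove /knq): {}
After op 7 (add /h 26): {"h":26}
After op 8 (replace /h 60): {"h":60}
After op 9 (replace /h 14): {"h":14}
After op 10 (remove /h): {}
After op 11 (add /m 13): {"m":13}
After op 12 (add /m 66): {"m":66}
After op 13 (replace /m 25): {"m":25}
After op 14 (remove /m): {}
Size at the root: 0

Answer: 0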